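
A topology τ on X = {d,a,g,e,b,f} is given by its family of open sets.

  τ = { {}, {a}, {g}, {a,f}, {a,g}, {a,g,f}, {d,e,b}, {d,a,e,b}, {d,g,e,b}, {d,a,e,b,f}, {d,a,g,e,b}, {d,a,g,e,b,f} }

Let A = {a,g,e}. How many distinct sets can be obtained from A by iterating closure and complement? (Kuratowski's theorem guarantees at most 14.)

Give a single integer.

8

closure: X∖int(X∖A) = X∖{} = {d,a,g,e,b,f}
Let k=closure and c=complement:
  1. A     = {a,g,e}
  2. kA    = {d,a,g,e,b,f}
  3. cA    = {d,b,f}
  4. ckA   = {}
  5. kcA   = {d,e,b,f}
  6. ckcA  = {a,g}
  7. kckcA = {a,g,f}
  8. ckckcA = {d,e,b}
— saturated at 8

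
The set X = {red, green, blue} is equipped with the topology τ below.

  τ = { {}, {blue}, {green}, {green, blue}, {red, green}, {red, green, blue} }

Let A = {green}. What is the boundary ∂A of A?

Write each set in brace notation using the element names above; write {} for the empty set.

U open, U⊆A: {}, {green}. int(A) = ⋃ = {green}
X∖A={red, blue}, int(X∖A)={blue}, hence cl(A)={red, green}
∂A: remove int from cl → {red}

{red}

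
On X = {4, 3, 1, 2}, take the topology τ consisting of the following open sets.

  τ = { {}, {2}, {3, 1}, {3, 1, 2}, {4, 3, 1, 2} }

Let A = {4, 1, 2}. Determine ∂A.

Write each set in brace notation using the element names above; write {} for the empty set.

{4, 3, 1}

U open, U⊆A: {}, {2}. int(A) = ⋃ = {2}
X∖A={3}, int(X∖A)={}, hence cl(A)={4, 3, 1, 2}
∂A: remove int from cl → {4, 3, 1}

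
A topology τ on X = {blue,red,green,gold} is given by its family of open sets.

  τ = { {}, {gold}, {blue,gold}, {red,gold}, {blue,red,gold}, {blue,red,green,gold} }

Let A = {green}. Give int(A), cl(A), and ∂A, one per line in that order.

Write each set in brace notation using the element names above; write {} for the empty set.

int(A) = {}
cl(A)  = {green}
∂A     = {green}

U open, U⊆A: {}. int(A) = ⋃ = {}
X∖A={blue,red,gold}, int(X∖A)={blue,red,gold}, hence cl(A)={green}
∂A: remove int from cl → {green}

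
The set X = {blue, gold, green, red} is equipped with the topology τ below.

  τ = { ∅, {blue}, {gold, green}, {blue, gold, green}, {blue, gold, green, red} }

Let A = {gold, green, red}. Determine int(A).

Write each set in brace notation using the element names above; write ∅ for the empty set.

{gold, green}

open subsets of A: ∅, {gold, green}; so int(A) = {gold, green}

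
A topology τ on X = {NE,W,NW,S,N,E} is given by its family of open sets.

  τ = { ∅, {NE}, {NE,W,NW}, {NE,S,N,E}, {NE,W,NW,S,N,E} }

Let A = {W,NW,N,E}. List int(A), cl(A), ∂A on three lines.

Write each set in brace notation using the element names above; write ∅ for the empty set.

int(A) = ∅
cl(A)  = {W,NW,S,N,E}
∂A     = {W,NW,S,N,E}

open subsets of A: ∅; so int(A) = ∅
closure: X∖int(X∖A) = X∖{NE} = {W,NW,S,N,E}
∂A = {W,NW,S,N,E} minus ∅ = {W,NW,S,N,E}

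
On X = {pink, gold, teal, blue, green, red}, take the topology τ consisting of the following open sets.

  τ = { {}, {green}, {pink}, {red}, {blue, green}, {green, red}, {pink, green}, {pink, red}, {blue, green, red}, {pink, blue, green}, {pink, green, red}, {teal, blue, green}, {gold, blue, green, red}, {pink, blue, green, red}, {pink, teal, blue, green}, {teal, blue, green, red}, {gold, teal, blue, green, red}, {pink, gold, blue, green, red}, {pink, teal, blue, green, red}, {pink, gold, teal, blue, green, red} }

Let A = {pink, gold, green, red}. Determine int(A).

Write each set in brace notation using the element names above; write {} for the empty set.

U open, U⊆A: {}, {pink}, {green}, {red}, {pink, red}, {pink, green}, {green, red}, {pink, green, red}. int(A) = ⋃ = {pink, green, red}

{pink, green, red}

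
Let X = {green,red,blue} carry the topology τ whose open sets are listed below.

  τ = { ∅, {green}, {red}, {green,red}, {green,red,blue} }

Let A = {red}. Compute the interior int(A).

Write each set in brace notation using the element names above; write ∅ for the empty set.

opens ⊆ A: ∅, {red}; union → int = {red}

{red}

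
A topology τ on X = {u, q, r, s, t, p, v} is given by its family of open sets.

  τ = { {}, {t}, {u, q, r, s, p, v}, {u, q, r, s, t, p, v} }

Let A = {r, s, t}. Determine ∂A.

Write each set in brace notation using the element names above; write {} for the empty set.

{u, q, r, s, p, v}

U open, U⊆A: {}, {t}. int(A) = ⋃ = {t}
X∖A={u, q, p, v}, int(X∖A)={}, hence cl(A)={u, q, r, s, t, p, v}
∂A: remove int from cl → {u, q, r, s, p, v}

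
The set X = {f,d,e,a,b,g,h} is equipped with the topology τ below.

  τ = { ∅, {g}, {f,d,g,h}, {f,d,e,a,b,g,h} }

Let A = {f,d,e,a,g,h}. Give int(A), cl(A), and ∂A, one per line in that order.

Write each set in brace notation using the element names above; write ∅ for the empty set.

int(A) = {f,d,g,h}
cl(A)  = {f,d,e,a,b,g,h}
∂A     = {e,a,b}

interior: largest open inside A is {f,d,g,h} (from ∅, {g}, {f,d,g,h})
cl via duality: int({b}) = ∅, so X∖∅ = {f,d,e,a,b,g,h}
cl∖int = {e,a,b}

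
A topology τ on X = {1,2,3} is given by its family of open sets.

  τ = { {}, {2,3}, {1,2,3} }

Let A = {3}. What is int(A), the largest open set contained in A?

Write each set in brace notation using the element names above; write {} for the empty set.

open subsets of A: {}; so int(A) = {}

{}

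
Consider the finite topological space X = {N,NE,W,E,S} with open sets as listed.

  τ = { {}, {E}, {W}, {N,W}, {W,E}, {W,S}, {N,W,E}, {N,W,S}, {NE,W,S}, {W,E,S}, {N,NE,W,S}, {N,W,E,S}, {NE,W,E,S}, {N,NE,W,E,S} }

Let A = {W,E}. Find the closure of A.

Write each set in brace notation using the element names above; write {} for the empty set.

{N,NE,W,E,S}

cl via duality: int({N,NE,S}) = {}, so X∖{} = {N,NE,W,E,S}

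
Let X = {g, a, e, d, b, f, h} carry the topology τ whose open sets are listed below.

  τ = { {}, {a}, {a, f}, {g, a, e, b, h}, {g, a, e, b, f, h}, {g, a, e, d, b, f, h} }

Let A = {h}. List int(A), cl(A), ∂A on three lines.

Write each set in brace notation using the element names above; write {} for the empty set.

interior: largest open inside A is {} (from {})
cl via duality: int({g, a, e, d, b, f}) = {a, f}, so X∖{a, f} = {g, e, d, b, h}
cl∖int = {g, e, d, b, h}

int(A) = {}
cl(A)  = {g, e, d, b, h}
∂A     = {g, e, d, b, h}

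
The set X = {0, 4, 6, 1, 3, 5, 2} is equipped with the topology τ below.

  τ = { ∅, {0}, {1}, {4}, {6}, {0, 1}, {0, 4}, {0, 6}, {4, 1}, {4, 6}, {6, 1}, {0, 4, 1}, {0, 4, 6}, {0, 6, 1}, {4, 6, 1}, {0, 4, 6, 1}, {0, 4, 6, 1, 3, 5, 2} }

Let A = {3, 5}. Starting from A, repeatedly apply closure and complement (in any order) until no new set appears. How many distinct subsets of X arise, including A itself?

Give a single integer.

6

closure: X∖int(X∖A) = X∖{0, 4, 6, 1} = {3, 5, 2}
Let k=closure and c=complement:
  1. A     = {3, 5}
  2. kA    = {3, 5, 2}
  3. cA    = {0, 4, 6, 1, 2}
  4. ckA   = {0, 4, 6, 1}
  5. kcA   = {0, 4, 6, 1, 3, 5, 2}
  6. ckcA  = ∅
— saturated at 6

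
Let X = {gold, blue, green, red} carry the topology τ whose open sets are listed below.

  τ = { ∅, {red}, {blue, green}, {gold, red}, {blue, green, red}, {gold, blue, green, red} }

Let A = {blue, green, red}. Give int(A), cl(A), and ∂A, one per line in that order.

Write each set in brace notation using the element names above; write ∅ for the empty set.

open subsets of A: ∅, {red}, {blue, green}, {blue, green, red}; so int(A) = {blue, green, red}
closure: X∖int(X∖A) = X∖∅ = {gold, blue, green, red}
∂A = {gold, blue, green, red} minus {blue, green, red} = {gold}

int(A) = {blue, green, red}
cl(A)  = {gold, blue, green, red}
∂A     = {gold}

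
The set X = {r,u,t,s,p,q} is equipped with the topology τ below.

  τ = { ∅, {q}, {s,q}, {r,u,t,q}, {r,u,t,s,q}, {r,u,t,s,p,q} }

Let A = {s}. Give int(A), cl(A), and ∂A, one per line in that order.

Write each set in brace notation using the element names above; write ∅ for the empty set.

U open, U⊆A: ∅. int(A) = ⋃ = ∅
X∖A={r,u,t,p,q}, int(X∖A)={r,u,t,q}, hence cl(A)={s,p}
∂A: remove int from cl → {s,p}

int(A) = ∅
cl(A)  = {s,p}
∂A     = {s,p}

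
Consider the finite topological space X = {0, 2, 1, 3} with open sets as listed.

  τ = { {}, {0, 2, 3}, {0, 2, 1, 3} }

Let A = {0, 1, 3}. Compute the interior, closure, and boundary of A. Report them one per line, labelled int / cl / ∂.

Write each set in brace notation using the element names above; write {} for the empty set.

open subsets of A: {}; so int(A) = {}
closure: X∖int(X∖A) = X∖{} = {0, 2, 1, 3}
∂A = {0, 2, 1, 3} minus {} = {0, 2, 1, 3}

int(A) = {}
cl(A)  = {0, 2, 1, 3}
∂A     = {0, 2, 1, 3}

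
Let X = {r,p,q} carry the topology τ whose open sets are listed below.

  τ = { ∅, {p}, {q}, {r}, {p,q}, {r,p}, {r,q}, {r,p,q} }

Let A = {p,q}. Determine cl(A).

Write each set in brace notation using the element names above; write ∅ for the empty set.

{p,q}

closure: X∖int(X∖A) = X∖{r} = {p,q}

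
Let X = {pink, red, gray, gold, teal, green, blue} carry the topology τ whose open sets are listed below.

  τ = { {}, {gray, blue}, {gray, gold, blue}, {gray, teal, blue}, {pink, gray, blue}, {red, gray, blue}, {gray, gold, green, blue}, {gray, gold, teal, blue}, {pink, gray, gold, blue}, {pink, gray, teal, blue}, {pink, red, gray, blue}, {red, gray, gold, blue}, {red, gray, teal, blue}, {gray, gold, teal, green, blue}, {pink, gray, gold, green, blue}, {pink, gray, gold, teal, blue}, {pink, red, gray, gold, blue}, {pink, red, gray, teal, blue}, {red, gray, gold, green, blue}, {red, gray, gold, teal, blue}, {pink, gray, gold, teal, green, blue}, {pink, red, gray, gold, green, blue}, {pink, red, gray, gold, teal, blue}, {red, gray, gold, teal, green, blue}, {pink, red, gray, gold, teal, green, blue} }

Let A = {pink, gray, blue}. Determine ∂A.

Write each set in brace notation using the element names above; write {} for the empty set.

{red, gold, teal, green}

open subsets of A: {}, {gray, blue}, {pink, gray, blue}; so int(A) = {pink, gray, blue}
closure: X∖int(X∖A) = X∖{} = {pink, red, gray, gold, teal, green, blue}
∂A = {pink, red, gray, gold, teal, green, blue} minus {pink, gray, blue} = {red, gold, teal, green}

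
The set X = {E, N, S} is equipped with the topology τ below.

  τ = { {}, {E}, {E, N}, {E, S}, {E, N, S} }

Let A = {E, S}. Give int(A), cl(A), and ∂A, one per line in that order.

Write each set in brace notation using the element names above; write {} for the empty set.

int(A) = {E, S}
cl(A)  = {E, N, S}
∂A     = {N}

interior: largest open inside A is {E, S} (from {}, {E}, {E, S})
cl via duality: int({N}) = {}, so X∖{} = {E, N, S}
cl∖int = {N}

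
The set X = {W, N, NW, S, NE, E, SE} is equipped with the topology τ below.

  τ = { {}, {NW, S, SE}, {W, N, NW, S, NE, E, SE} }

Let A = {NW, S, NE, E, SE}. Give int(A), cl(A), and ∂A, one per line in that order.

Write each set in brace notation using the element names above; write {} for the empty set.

open subsets of A: {}, {NW, S, SE}; so int(A) = {NW, S, SE}
closure: X∖int(X∖A) = X∖{} = {W, N, NW, S, NE, E, SE}
∂A = {W, N, NW, S, NE, E, SE} minus {NW, S, SE} = {W, N, NE, E}

int(A) = {NW, S, SE}
cl(A)  = {W, N, NW, S, NE, E, SE}
∂A     = {W, N, NE, E}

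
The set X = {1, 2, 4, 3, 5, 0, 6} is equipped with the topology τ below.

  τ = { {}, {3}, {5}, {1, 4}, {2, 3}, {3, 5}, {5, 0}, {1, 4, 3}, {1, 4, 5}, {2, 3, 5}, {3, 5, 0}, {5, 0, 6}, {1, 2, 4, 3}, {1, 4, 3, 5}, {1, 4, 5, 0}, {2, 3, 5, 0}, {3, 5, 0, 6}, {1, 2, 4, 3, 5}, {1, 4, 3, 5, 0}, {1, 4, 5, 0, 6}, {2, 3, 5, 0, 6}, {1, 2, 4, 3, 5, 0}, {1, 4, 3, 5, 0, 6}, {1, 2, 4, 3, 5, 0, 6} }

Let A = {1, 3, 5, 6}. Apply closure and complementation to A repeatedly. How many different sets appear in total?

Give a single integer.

8

closure: X∖int(X∖A) = X∖{} = {1, 2, 4, 3, 5, 0, 6}
Let k=closure and c=complement:
  1. A     = {1, 3, 5, 6}
  2. kA    = {1, 2, 4, 3, 5, 0, 6}
  3. cA    = {2, 4, 0}
  4. ckA   = {}
  5. kcA   = {1, 2, 4, 0, 6}
  6. ckcA  = {3, 5}
  7. kckcA = {2, 3, 5, 0, 6}
  8. ckckcA = {1, 4}
— saturated at 8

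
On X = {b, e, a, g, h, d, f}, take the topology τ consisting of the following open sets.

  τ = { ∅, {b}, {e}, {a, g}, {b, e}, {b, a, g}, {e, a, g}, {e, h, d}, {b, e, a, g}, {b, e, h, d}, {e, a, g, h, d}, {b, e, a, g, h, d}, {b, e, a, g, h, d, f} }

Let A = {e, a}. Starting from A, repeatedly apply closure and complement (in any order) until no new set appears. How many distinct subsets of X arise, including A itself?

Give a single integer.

12

X∖A={b, g, h, d, f}, int(X∖A)={b}, hence cl(A)={e, a, g, h, d, f}
Orbit (k=closure, c=complement):
  1. A     = {e, a}
  2. kA    = {e, a, g, h, d, f}
  3. cA    = {b, g, h, d, f}
  4. ckA   = {b}
  5. kcA   = {b, a, g, h, d, f}
  6. kckA  = {b, f}
  7. ckcA  = {e}
  8. ckckA = {e, a, g, h, d}
  9. kckcA = {e, h, d, f}
  10. ckckcA = {b, a, g}
  11. kckckcA = {b, a, g, f}
  12. ckckckcA = {e, h, d}
(closed under both — stop)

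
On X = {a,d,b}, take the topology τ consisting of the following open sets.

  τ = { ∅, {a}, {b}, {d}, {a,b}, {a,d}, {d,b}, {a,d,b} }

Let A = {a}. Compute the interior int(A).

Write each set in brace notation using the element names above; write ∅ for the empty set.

opens ⊆ A: ∅, {a}; union → int = {a}

{a}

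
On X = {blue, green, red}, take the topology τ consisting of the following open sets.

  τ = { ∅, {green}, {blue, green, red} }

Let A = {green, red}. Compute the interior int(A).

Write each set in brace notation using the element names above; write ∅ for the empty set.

{green}

U open, U⊆A: ∅, {green}. int(A) = ⋃ = {green}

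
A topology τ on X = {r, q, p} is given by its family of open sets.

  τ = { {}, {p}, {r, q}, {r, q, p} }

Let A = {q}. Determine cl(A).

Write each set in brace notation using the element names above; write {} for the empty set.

closure: X∖int(X∖A) = X∖{p} = {r, q}

{r, q}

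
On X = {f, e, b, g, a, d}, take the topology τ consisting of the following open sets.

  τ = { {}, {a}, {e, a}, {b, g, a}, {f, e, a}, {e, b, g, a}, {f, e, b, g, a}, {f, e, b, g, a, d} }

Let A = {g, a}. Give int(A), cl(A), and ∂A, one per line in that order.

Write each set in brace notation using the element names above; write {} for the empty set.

int(A) = {a}
cl(A)  = {f, e, b, g, a, d}
∂A     = {f, e, b, g, d}

interior: largest open inside A is {a} (from {}, {a})
cl via duality: int({f, e, b, d}) = {}, so X∖{} = {f, e, b, g, a, d}
cl∖int = {f, e, b, g, d}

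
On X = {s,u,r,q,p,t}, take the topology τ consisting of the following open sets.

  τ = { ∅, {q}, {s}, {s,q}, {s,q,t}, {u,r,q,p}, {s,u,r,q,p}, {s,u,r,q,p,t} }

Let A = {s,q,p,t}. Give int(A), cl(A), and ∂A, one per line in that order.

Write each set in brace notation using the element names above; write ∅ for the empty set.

int(A) = {s,q,t}
cl(A)  = {s,u,r,q,p,t}
∂A     = {u,r,p}

U open, U⊆A: ∅, {q}, {s}, {s,q}, {s,q,t}. int(A) = ⋃ = {s,q,t}
X∖A={u,r}, int(X∖A)=∅, hence cl(A)={s,u,r,q,p,t}
∂A: remove int from cl → {u,r,p}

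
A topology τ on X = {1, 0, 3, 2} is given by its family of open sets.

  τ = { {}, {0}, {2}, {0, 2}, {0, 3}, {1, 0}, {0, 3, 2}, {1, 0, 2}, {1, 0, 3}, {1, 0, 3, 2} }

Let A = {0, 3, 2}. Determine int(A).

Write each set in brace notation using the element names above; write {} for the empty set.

{0, 3, 2}

interior: largest open inside A is {0, 3, 2} (from {}, {0}, {2}, {0, 3}, {0, 2}, {0, 3, 2})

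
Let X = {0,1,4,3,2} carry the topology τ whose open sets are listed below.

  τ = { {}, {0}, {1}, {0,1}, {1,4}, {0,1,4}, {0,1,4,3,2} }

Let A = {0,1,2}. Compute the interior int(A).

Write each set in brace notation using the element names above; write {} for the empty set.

U open, U⊆A: {}, {1}, {0}, {0,1}. int(A) = ⋃ = {0,1}

{0,1}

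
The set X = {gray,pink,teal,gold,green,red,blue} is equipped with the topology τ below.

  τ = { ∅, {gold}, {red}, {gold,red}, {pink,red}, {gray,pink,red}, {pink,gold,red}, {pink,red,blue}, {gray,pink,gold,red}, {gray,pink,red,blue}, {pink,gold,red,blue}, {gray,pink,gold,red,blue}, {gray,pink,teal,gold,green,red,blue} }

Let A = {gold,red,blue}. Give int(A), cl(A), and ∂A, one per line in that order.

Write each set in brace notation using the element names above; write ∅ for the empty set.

int(A) = {gold,red}
cl(A)  = {gray,pink,teal,gold,green,red,blue}
∂A     = {gray,pink,teal,green,blue}

U open, U⊆A: ∅, {red}, {gold}, {gold,red}. int(A) = ⋃ = {gold,red}
X∖A={gray,pink,teal,green}, int(X∖A)=∅, hence cl(A)={gray,pink,teal,gold,green,red,blue}
∂A: remove int from cl → {gray,pink,teal,green,blue}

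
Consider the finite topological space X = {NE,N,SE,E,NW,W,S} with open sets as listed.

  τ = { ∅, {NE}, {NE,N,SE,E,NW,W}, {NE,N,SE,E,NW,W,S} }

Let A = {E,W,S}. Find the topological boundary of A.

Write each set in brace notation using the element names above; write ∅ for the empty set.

open subsets of A: ∅; so int(A) = ∅
closure: X∖int(X∖A) = X∖{NE} = {N,SE,E,NW,W,S}
∂A = {N,SE,E,NW,W,S} minus ∅ = {N,SE,E,NW,W,S}

{N,SE,E,NW,W,S}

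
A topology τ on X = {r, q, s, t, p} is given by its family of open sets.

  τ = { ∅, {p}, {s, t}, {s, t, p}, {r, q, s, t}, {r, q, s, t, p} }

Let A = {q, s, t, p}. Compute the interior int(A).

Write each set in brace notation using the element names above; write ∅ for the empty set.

{s, t, p}

interior: largest open inside A is {s, t, p} (from ∅, {p}, {s, t}, {s, t, p})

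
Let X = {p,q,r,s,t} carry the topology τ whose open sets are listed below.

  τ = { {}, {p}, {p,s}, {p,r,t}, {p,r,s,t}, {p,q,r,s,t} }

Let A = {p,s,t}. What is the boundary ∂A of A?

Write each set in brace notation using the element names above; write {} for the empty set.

opens ⊆ A: {}, {p}, {p,s}; union → int = {p,s}
complement {q,r}; its interior {}; cl(A) = X∖{} = {p,q,r,s,t}
boundary = {p,q,r,s,t} ∖ {p,s} = {q,r,t}

{q,r,t}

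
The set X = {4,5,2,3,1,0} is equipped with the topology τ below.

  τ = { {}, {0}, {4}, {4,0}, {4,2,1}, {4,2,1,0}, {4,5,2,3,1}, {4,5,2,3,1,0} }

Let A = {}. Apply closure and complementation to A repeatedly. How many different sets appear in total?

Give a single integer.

2

complement {4,5,2,3,1,0}; its interior {4,5,2,3,1,0}; cl(A) = X∖{4,5,2,3,1,0} = {}
With k = closure, c = complement:
  1. A     = {}
  2. cA    = {4,5,2,3,1,0}
k, c of each give nothing new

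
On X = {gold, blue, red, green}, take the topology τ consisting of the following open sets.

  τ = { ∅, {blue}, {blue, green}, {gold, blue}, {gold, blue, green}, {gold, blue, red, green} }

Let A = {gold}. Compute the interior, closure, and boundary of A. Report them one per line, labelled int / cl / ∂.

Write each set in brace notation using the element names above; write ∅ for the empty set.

int(A) = ∅
cl(A)  = {gold, red}
∂A     = {gold, red}

open subsets of A: ∅; so int(A) = ∅
closure: X∖int(X∖A) = X∖{blue, green} = {gold, red}
∂A = {gold, red} minus ∅ = {gold, red}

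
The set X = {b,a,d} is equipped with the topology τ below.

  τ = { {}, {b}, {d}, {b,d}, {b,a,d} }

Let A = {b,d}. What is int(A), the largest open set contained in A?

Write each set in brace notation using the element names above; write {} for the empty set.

opens ⊆ A: {}, {d}, {b}, {b,d}; union → int = {b,d}

{b,d}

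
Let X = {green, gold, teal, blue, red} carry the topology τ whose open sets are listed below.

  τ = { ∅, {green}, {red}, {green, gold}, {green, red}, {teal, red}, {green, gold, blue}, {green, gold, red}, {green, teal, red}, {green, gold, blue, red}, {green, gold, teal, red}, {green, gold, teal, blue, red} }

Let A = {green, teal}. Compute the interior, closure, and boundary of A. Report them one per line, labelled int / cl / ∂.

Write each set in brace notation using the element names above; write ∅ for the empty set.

open subsets of A: ∅, {green}; so int(A) = {green}
closure: X∖int(X∖A) = X∖{red} = {green, gold, teal, blue}
∂A = {green, gold, teal, blue} minus {green} = {gold, teal, blue}

int(A) = {green}
cl(A)  = {green, gold, teal, blue}
∂A     = {gold, teal, blue}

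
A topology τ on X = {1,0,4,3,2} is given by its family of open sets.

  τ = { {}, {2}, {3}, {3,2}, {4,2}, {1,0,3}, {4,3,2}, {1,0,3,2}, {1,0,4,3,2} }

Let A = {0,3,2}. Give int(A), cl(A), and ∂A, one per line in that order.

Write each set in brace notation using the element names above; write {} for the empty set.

opens ⊆ A: {}, {2}, {3}, {3,2}; union → int = {3,2}
complement {1,4}; its interior {}; cl(A) = X∖{} = {1,0,4,3,2}
boundary = {1,0,4,3,2} ∖ {3,2} = {1,0,4}

int(A) = {3,2}
cl(A)  = {1,0,4,3,2}
∂A     = {1,0,4}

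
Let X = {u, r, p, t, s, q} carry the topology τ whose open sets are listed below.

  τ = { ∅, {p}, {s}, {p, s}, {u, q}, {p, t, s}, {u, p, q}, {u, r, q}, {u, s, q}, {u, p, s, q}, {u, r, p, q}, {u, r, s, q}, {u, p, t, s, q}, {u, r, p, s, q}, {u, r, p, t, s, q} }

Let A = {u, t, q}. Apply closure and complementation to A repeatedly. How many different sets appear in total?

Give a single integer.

8

complement {r, p, s}; its interior {p, s}; cl(A) = X∖{p, s} = {u, r, t, q}
With k = closure, c = complement:
  1. A     = {u, t, q}
  2. kA    = {u, r, t, q}
  3. cA    = {r, p, s}
  4. ckA   = {p, s}
  5. kcA   = {r, p, t, s}
  6. kckA  = {p, t, s}
  7. ckcA  = {u, q}
  8. ckckA = {u, r, q}
k, c of each give nothing new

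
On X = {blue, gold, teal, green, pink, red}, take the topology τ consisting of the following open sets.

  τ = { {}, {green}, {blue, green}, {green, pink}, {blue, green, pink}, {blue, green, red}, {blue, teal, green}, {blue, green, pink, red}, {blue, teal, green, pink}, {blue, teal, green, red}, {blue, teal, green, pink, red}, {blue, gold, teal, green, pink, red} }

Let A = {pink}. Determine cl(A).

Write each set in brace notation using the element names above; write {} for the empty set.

closure: X∖int(X∖A) = X∖{blue, teal, green, red} = {gold, pink}

{gold, pink}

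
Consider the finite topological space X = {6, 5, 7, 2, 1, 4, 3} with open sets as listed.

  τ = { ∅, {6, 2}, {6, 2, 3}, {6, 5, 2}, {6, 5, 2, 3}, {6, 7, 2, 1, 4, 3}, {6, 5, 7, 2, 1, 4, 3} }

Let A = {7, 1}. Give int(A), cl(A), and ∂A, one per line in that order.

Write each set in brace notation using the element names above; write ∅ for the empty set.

open subsets of A: ∅; so int(A) = ∅
closure: X∖int(X∖A) = X∖{6, 5, 2, 3} = {7, 1, 4}
∂A = {7, 1, 4} minus ∅ = {7, 1, 4}

int(A) = ∅
cl(A)  = {7, 1, 4}
∂A     = {7, 1, 4}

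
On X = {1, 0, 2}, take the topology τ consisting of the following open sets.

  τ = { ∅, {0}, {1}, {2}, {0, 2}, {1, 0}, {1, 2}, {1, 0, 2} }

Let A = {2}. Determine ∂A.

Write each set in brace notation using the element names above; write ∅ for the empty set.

interior: largest open inside A is {2} (from ∅, {2})
cl via duality: int({1, 0}) = {1, 0}, so X∖{1, 0} = {2}
cl∖int = ∅

∅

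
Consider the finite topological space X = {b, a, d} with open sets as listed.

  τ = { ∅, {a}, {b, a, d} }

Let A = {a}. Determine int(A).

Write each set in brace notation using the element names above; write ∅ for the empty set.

open subsets of A: ∅, {a}; so int(A) = {a}

{a}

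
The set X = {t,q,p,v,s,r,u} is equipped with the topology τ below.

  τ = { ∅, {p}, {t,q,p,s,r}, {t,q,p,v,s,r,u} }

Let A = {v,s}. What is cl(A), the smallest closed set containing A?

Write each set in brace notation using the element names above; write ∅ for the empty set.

{t,q,v,s,r,u}

cl via duality: int({t,q,p,r,u}) = {p}, so X∖{p} = {t,q,v,s,r,u}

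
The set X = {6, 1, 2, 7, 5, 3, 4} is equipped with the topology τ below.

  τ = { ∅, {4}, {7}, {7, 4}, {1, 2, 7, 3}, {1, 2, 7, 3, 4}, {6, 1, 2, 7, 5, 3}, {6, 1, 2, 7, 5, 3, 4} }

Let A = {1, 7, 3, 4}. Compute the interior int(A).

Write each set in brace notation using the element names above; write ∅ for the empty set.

{7, 4}

opens ⊆ A: ∅, {4}, {7}, {7, 4}; union → int = {7, 4}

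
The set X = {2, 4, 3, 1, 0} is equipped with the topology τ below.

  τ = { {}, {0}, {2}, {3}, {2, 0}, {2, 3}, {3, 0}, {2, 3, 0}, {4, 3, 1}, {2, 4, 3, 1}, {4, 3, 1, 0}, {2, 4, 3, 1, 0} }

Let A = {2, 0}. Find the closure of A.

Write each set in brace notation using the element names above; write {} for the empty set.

closure: X∖int(X∖A) = X∖{4, 3, 1} = {2, 0}

{2, 0}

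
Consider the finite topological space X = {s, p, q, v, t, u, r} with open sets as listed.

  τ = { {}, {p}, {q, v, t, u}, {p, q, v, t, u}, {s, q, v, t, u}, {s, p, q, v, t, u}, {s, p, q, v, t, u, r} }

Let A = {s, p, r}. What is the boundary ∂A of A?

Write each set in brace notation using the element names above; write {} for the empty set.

{s, r}

interior: largest open inside A is {p} (from {}, {p})
cl via duality: int({q, v, t, u}) = {q, v, t, u}, so X∖{q, v, t, u} = {s, p, r}
cl∖int = {s, r}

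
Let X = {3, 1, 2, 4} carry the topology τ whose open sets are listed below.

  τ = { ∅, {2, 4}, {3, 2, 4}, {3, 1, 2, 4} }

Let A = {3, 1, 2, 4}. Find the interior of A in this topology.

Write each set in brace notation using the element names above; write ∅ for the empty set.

open subsets of A: ∅, {2, 4}, {3, 2, 4}, {3, 1, 2, 4}; so int(A) = {3, 1, 2, 4}

{3, 1, 2, 4}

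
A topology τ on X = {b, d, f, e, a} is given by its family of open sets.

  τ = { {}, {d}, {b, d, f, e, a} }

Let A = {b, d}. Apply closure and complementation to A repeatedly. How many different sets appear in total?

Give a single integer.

6

X∖A={f, e, a}, int(X∖A)={}, hence cl(A)={b, d, f, e, a}
Orbit (k=closure, c=complement):
  1. A     = {b, d}
  2. kA    = {b, d, f, e, a}
  3. cA    = {f, e, a}
  4. ckA   = {}
  5. kcA   = {b, f, e, a}
  6. ckcA  = {d}
(closed under both — stop)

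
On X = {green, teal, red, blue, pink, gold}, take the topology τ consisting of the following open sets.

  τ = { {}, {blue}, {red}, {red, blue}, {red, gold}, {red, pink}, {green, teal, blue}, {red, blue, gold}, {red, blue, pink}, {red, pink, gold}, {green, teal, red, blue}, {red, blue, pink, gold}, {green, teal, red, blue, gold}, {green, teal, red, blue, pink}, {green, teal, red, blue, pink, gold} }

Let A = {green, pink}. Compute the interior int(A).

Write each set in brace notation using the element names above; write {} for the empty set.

interior: largest open inside A is {} (from {})

{}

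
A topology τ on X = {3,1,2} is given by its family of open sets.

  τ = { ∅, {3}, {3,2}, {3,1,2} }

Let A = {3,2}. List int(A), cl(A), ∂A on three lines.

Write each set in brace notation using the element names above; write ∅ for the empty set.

int(A) = {3,2}
cl(A)  = {3,1,2}
∂A     = {1}

interior: largest open inside A is {3,2} (from ∅, {3}, {3,2})
cl via duality: int({1}) = ∅, so X∖∅ = {3,1,2}
cl∖int = {1}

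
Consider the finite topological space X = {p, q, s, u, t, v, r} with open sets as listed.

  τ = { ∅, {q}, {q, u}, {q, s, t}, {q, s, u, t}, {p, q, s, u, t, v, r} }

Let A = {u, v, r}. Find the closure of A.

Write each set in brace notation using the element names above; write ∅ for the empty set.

{p, u, v, r}

X∖A={p, q, s, t}, int(X∖A)={q, s, t}, hence cl(A)={p, u, v, r}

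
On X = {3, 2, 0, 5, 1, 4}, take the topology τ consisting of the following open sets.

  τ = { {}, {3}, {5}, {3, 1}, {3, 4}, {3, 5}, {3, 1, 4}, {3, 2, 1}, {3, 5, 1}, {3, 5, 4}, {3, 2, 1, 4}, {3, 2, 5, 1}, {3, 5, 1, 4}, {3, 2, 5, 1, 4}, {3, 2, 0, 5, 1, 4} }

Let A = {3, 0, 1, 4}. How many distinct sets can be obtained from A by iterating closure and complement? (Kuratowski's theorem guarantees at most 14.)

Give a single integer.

X∖A={2, 5}, int(X∖A)={5}, hence cl(A)={3, 2, 0, 1, 4}
Orbit (k=closure, c=complement):
  1. A     = {3, 0, 1, 4}
  2. kA    = {3, 2, 0, 1, 4}
  3. cA    = {2, 5}
  4. ckA   = {5}
  5. kcA   = {2, 0, 5}
  6. kckA  = {0, 5}
  7. ckcA  = {3, 1, 4}
  8. ckckA = {3, 2, 1, 4}
(closed under both — stop)

8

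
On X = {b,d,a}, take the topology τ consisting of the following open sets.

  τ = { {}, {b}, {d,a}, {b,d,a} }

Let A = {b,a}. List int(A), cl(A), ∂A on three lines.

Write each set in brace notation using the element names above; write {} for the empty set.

int(A) = {b}
cl(A)  = {b,d,a}
∂A     = {d,a}

open subsets of A: {}, {b}; so int(A) = {b}
closure: X∖int(X∖A) = X∖{} = {b,d,a}
∂A = {b,d,a} minus {b} = {d,a}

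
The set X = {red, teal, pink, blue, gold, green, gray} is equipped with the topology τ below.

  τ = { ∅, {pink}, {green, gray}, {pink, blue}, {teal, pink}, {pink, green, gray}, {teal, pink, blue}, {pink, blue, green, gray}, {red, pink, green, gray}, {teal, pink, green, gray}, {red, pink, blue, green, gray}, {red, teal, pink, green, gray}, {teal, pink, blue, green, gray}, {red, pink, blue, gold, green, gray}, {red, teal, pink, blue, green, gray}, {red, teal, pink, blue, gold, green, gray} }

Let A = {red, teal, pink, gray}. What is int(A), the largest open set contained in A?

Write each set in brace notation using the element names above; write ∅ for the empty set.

open subsets of A: ∅, {pink}, {teal, pink}; so int(A) = {teal, pink}

{teal, pink}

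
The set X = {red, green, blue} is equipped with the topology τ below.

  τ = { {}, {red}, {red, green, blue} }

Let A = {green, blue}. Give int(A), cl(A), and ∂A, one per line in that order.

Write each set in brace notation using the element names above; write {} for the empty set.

U open, U⊆A: {}. int(A) = ⋃ = {}
X∖A={red}, int(X∖A)={red}, hence cl(A)={green, blue}
∂A: remove int from cl → {green, blue}

int(A) = {}
cl(A)  = {green, blue}
∂A     = {green, blue}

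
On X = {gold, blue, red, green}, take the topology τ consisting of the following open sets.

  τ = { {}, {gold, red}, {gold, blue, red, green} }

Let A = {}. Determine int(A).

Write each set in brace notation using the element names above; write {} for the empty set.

open subsets of A: {}; so int(A) = {}

{}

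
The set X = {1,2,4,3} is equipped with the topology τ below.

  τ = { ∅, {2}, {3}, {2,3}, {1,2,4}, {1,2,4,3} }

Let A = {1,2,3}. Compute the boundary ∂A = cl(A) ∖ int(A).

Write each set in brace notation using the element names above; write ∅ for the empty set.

{1,4}

interior: largest open inside A is {2,3} (from ∅, {2}, {3}, {2,3})
cl via duality: int({4}) = ∅, so X∖∅ = {1,2,4,3}
cl∖int = {1,4}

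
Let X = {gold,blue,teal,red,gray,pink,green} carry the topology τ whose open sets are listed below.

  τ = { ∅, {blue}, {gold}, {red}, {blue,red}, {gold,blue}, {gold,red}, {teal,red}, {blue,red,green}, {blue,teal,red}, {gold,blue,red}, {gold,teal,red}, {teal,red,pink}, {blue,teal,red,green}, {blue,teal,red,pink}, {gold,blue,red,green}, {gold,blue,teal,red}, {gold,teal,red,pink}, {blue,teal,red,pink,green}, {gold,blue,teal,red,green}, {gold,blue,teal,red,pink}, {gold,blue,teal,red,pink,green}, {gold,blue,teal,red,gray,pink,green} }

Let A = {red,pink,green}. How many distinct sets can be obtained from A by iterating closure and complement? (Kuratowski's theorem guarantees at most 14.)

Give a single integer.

8

closure: X∖int(X∖A) = X∖{gold,blue} = {teal,red,gray,pink,green}
Let k=closure and c=complement:
  1. A     = {red,pink,green}
  2. kA    = {teal,red,gray,pink,green}
  3. cA    = {gold,blue,teal,gray}
  4. ckA   = {gold,blue}
  5. kcA   = {gold,blue,teal,gray,pink,green}
  6. kckA  = {gold,blue,gray,green}
  7. ckcA  = {red}
  8. ckckA = {teal,red,pink}
— saturated at 8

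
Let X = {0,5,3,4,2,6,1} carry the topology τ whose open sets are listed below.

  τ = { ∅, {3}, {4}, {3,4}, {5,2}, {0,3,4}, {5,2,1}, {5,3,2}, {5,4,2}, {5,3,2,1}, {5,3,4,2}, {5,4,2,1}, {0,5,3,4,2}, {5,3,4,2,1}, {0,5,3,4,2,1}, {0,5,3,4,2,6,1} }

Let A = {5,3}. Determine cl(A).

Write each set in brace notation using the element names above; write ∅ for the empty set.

complement {0,4,2,6,1}; its interior {4}; cl(A) = X∖{4} = {0,5,3,2,6,1}

{0,5,3,2,6,1}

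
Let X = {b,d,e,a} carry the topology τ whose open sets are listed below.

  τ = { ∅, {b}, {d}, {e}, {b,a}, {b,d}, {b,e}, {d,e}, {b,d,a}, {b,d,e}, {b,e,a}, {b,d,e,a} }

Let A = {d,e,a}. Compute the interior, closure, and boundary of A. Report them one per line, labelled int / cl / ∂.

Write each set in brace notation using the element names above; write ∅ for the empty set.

int(A) = {d,e}
cl(A)  = {d,e,a}
∂A     = {a}

U open, U⊆A: ∅, {e}, {d}, {d,e}. int(A) = ⋃ = {d,e}
X∖A={b}, int(X∖A)={b}, hence cl(A)={d,e,a}
∂A: remove int from cl → {a}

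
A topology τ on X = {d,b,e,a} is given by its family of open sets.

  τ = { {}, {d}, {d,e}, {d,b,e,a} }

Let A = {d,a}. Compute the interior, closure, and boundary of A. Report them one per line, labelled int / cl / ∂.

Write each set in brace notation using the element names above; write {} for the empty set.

int(A) = {d}
cl(A)  = {d,b,e,a}
∂A     = {b,e,a}

open subsets of A: {}, {d}; so int(A) = {d}
closure: X∖int(X∖A) = X∖{} = {d,b,e,a}
∂A = {d,b,e,a} minus {d} = {b,e,a}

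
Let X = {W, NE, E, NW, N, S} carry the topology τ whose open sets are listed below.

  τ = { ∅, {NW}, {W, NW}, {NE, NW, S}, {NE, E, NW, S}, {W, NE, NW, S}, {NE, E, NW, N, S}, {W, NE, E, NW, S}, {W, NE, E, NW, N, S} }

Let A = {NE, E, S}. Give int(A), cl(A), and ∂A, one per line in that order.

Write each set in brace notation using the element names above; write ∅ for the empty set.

int(A) = ∅
cl(A)  = {NE, E, N, S}
∂A     = {NE, E, N, S}

open subsets of A: ∅; so int(A) = ∅
closure: X∖int(X∖A) = X∖{W, NW} = {NE, E, N, S}
∂A = {NE, E, N, S} minus ∅ = {NE, E, N, S}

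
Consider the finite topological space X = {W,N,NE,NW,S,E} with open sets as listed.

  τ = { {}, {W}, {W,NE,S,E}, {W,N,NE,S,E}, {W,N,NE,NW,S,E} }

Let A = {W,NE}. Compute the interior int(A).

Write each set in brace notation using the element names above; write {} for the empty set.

{W}

open subsets of A: {}, {W}; so int(A) = {W}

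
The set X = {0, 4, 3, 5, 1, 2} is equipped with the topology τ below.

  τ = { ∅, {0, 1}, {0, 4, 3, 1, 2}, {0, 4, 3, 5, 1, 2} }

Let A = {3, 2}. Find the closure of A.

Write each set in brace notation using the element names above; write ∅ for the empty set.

X∖A={0, 4, 5, 1}, int(X∖A)={0, 1}, hence cl(A)={4, 3, 5, 2}

{4, 3, 5, 2}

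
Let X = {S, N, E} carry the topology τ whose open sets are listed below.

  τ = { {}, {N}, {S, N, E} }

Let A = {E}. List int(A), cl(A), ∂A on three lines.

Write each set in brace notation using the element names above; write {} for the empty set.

opens ⊆ A: {}; union → int = {}
complement {S, N}; its interior {N}; cl(A) = X∖{N} = {S, E}
boundary = {S, E} ∖ {} = {S, E}

int(A) = {}
cl(A)  = {S, E}
∂A     = {S, E}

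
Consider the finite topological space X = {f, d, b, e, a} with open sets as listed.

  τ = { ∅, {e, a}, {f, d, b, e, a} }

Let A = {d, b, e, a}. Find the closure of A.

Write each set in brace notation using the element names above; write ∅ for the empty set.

complement {f}; its interior ∅; cl(A) = X∖∅ = {f, d, b, e, a}

{f, d, b, e, a}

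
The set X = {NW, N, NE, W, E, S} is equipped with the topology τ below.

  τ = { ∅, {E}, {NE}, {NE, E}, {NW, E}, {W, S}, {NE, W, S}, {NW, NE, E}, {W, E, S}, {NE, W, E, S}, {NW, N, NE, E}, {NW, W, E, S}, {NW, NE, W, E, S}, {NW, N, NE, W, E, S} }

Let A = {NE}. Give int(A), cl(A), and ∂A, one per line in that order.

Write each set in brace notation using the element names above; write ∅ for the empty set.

int(A) = {NE}
cl(A)  = {N, NE}
∂A     = {N}

U open, U⊆A: ∅, {NE}. int(A) = ⋃ = {NE}
X∖A={NW, N, W, E, S}, int(X∖A)={NW, W, E, S}, hence cl(A)={N, NE}
∂A: remove int from cl → {N}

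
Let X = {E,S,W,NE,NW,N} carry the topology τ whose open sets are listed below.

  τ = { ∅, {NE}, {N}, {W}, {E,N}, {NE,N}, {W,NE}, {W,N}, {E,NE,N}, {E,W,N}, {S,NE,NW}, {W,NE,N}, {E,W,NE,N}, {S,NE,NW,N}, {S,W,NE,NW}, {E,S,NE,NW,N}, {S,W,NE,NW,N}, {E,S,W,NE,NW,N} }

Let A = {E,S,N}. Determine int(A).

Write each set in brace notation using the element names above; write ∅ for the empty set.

interior: largest open inside A is {E,N} (from ∅, {N}, {E,N})

{E,N}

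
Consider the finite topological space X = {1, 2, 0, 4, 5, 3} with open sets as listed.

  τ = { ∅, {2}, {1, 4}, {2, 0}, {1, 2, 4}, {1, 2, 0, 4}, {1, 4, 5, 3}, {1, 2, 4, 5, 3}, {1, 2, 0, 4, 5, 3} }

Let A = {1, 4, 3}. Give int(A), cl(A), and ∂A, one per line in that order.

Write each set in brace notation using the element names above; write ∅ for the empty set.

open subsets of A: ∅, {1, 4}; so int(A) = {1, 4}
closure: X∖int(X∖A) = X∖{2, 0} = {1, 4, 5, 3}
∂A = {1, 4, 5, 3} minus {1, 4} = {5, 3}

int(A) = {1, 4}
cl(A)  = {1, 4, 5, 3}
∂A     = {5, 3}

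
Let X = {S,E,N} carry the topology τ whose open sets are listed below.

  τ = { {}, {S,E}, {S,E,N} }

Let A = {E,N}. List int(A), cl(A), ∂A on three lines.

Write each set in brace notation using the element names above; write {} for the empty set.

opens ⊆ A: {}; union → int = {}
complement {S}; its interior {}; cl(A) = X∖{} = {S,E,N}
boundary = {S,E,N} ∖ {} = {S,E,N}

int(A) = {}
cl(A)  = {S,E,N}
∂A     = {S,E,N}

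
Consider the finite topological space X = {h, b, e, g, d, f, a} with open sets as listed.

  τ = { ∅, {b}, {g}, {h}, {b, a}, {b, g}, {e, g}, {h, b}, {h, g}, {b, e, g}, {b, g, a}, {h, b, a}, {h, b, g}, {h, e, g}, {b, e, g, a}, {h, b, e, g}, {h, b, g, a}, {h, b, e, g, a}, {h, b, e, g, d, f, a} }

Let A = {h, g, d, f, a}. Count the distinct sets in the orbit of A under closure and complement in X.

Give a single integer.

10

complement {b, e}; its interior {b}; cl(A) = X∖{b} = {h, e, g, d, f, a}
With k = closure, c = complement:
  1. A     = {h, g, d, f, a}
  2. kA    = {h, e, g, d, f, a}
  3. cA    = {b, e}
  4. ckA   = {b}
  5. kcA   = {b, e, d, f, a}
  6. kckA  = {b, d, f, a}
  7. ckcA  = {h, g}
  8. ckckA = {h, e, g}
  9. kckcA = {h, e, g, d, f}
  10. ckckcA = {b, a}
k, c of each give nothing new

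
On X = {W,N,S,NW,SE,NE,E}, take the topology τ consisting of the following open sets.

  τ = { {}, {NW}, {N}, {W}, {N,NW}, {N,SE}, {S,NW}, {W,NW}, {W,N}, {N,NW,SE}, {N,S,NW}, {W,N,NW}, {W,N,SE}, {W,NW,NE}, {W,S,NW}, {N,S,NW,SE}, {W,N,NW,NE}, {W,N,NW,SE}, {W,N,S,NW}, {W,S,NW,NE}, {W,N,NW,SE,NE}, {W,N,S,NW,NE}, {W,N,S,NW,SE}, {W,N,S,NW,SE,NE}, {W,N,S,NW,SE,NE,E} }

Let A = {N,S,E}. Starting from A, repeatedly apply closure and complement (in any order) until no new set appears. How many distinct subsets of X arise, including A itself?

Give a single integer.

10

X∖A={W,NW,SE,NE}, int(X∖A)={W,NW,NE}, hence cl(A)={N,S,SE,E}
Orbit (k=closure, c=complement):
  1. A     = {N,S,E}
  2. kA    = {N,S,SE,E}
  3. cA    = {W,NW,SE,NE}
  4. ckA   = {W,NW,NE}
  5. kcA   = {W,S,NW,SE,NE,E}
  6. kckA  = {W,S,NW,NE,E}
  7. ckcA  = {N}
  8. ckckA = {N,SE}
  9. kckcA = {N,SE,E}
  10. ckckcA = {W,S,NW,NE}
(closed under both — stop)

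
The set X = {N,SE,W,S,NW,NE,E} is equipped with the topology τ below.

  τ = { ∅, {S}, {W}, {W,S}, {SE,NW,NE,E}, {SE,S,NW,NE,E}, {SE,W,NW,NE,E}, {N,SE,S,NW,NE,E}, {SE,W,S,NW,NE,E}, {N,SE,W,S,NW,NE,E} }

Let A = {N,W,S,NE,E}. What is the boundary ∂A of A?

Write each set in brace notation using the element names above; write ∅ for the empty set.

open subsets of A: ∅, {S}, {W}, {W,S}; so int(A) = {W,S}
closure: X∖int(X∖A) = X∖∅ = {N,SE,W,S,NW,NE,E}
∂A = {N,SE,W,S,NW,NE,E} minus {W,S} = {N,SE,NW,NE,E}

{N,SE,NW,NE,E}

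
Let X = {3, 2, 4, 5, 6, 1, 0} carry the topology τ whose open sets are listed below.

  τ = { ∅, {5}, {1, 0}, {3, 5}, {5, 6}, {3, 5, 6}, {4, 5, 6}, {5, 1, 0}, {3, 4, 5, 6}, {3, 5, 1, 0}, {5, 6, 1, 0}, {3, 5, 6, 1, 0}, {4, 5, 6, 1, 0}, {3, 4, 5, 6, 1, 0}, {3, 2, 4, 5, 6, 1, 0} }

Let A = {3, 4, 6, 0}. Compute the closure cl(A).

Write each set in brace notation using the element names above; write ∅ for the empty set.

{3, 2, 4, 6, 1, 0}

closure: X∖int(X∖A) = X∖{5} = {3, 2, 4, 6, 1, 0}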